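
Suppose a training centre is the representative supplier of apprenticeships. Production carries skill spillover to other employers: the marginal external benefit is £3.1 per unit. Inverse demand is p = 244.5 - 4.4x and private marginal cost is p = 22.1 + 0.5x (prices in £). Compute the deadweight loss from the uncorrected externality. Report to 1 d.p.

DWL = £1.0

Market equilibrium (private): 22.1 + 0.5x = 244.5 - 4.4x → x_m = 45.3878.
Social marginal cost = private MC − MEB = 19.0 + 0.5x.
Set SMC = demand: 19.0 + 0.5x = 244.5 - 4.4x → x* = 46.0204.
The welfare-loss triangle has base |x_m − x*| and height MEB(x_m) (the vertical gap between SMC and demand is zero at x* and MEB at x_m).
DWL = ½ × 0.6326 × 3.1000 = 0.9805.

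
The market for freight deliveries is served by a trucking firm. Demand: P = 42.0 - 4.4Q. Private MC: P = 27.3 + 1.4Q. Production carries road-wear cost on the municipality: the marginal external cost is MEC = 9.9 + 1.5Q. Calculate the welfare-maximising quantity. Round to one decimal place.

Q* = 0.7

Social marginal cost = private MC + MEC = 37.2 + 2.9Q.
Set SMC = demand: 37.2 + 2.9Q = 42.0 - 4.4Q → Q* = 0.6575.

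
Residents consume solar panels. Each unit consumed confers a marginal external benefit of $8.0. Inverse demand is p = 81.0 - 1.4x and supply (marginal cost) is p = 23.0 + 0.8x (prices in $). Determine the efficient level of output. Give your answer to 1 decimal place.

x* = 30.0

Social marginal benefit = demand + MEB = 89.0 - 1.4x.
Set SMB = MC: 89.0 - 1.4x = 23.0 + 0.8x → x* = 30.0000.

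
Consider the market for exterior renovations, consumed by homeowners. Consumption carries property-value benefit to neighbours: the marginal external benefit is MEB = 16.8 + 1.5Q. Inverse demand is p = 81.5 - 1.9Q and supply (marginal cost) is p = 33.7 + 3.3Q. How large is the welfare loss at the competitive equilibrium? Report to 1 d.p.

Market equilibrium (private): 33.7 + 3.3Q = 81.5 - 1.9Q → Q_m = 9.1923.
Social marginal benefit = demand + MEB = 98.3 - 0.4Q.
Set SMB = MC: 98.3 - 0.4Q = 33.7 + 3.3Q → Q* = 17.4595.
The welfare-loss triangle has base |Q_m − Q*| and height MEB(Q_m) (the vertical gap between SMB and MC is zero at Q* and MEB at Q_m).
DWL = ½ × 8.2672 × 30.5885 = 126.4406.

DWL = 126.4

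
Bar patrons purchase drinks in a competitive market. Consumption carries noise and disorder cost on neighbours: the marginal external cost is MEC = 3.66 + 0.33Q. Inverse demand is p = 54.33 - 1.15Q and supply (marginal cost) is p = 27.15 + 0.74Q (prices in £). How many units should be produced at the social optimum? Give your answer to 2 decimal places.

Q* = 10.59

Social marginal benefit = demand − MEC = 50.67 - 1.48Q.
Set SMB = MC: 50.67 - 1.48Q = 27.15 + 0.74Q → Q* = 10.5946.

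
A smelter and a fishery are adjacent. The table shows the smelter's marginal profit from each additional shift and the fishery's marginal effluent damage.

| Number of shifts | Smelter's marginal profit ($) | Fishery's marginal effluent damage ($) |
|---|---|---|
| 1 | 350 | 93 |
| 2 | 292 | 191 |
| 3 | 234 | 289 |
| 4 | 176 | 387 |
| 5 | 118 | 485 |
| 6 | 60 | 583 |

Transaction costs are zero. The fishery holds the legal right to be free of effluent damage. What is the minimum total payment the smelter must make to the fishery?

$284

Efficient level: marginal profit ≥ marginal effluent damage through level 2, so k* = 2.
With the fishery holding the right, the smelter must at least compensate total damage at k*: 93 + 191 = 284.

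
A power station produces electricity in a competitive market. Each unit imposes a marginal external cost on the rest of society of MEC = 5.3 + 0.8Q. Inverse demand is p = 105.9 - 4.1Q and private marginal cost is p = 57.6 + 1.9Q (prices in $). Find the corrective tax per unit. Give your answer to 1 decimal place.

Social marginal cost = private MC + MEC = 62.9 + 2.7Q.
Set SMC = demand: 62.9 + 2.7Q = 105.9 - 4.1Q → Q* = 6.3235.
The Pigouvian tax equals MEC at Q*: 5.3 + 0.8×6.3235 = 10.3588.

tax = $10.4 per unit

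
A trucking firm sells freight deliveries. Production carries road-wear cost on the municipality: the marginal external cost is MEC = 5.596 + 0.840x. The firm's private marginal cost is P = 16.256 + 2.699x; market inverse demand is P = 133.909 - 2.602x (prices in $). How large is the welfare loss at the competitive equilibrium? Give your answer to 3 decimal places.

Market equilibrium (private): 16.256 + 2.699x = 133.909 - 2.602x → x_m = 22.1945.
Social marginal cost = private MC + MEC = 21.852 + 3.539x.
Set SMC = demand: 21.852 + 3.539x = 133.909 - 2.602x → x* = 18.2474.
Between x* and x_m the wedge SMC − demand runs linearly from 0 to MEC(x_m), so the loss is a triangle.
DWL = ½ × 3.9471 × 24.2394 = 47.8377.

DWL = $47.838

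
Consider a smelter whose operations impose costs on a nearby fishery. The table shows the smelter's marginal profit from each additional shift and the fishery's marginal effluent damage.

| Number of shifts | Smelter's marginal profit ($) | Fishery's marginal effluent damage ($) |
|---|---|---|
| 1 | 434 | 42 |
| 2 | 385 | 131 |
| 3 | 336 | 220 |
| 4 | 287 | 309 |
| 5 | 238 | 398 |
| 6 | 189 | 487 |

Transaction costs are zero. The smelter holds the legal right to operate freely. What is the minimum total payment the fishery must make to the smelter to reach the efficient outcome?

$714

Left alone the smelter would choose level 6 (marginal profit stays positive).
Efficient level: k* = 3 (marginal profit ≥ marginal effluent damage through 3).
The fishery must at least cover the smelter's forgone profit from cutting 6→3: 287 + 238 + 189 = 714.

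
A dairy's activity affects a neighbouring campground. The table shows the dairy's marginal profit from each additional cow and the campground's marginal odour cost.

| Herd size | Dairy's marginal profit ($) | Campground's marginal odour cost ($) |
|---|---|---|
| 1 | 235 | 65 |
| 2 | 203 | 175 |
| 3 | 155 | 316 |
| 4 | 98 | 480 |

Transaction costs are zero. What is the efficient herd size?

Bargaining reaches the level where marginal profit last exceeds marginal odour cost.
That holds through level 2 (203 ≥ 175) but not at 3 (155 < 316).

2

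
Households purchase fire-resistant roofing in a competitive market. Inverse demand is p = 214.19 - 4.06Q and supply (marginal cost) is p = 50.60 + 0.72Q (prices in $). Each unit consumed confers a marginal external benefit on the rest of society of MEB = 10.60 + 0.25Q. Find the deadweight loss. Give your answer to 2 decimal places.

DWL = $40.50

Market equilibrium (private): 50.60 + 0.72Q = 214.19 - 4.06Q → Q_m = 34.2238.
Social marginal benefit = demand + MEB = 224.79 - 3.81Q.
Set SMB = MC: 224.79 - 3.81Q = 50.60 + 0.72Q → Q* = 38.4525.
The loss is the area between SMB and MC from Q* to Q_m; with linear curves that's a triangle of height MEB(Q_m).
DWL = ½ × 4.2287 × 19.1560 = 40.5025.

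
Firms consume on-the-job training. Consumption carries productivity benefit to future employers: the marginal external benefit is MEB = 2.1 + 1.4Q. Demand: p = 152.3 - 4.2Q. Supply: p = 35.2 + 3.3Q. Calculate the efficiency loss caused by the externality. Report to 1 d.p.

Market equilibrium (private): 35.2 + 3.3Q = 152.3 - 4.2Q → Q_m = 15.6133.
Social marginal benefit = demand + MEB = 154.4 - 2.8Q.
Set SMB = MC: 154.4 - 2.8Q = 35.2 + 3.3Q → Q* = 19.5410.
Height of the DWL triangle at Q_m is SMB(Q_m) − MC(Q_m) = MEB(Q_m) = 23.9587.
DWL = ½ × 3.9277 × 23.9587 = 47.0513.

DWL = 47.1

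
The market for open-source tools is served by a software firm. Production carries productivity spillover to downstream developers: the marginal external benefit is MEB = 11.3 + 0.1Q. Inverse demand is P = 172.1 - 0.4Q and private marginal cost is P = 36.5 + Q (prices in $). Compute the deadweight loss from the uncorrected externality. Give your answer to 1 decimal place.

Market equilibrium (private): 36.5 + Q = 172.1 - 0.4Q → Q_m = 96.8571.
Social marginal cost = private MC − MEB = 25.2 + 0.9Q.
Set SMC = demand: 25.2 + 0.9Q = 172.1 - 0.4Q → Q* = 113.0000.
Height of the DWL triangle at Q_m is demand(Q_m) − SMC(Q_m) = MEB(Q_m) = 20.9857.
DWL = ½ × 16.1429 × 20.9857 = 169.3850.

DWL = $169.4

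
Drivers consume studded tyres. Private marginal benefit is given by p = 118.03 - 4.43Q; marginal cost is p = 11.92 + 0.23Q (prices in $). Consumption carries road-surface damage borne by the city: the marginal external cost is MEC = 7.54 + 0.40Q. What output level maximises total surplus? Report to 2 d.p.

Q* = 19.48

Social marginal benefit = demand − MEC = 110.49 - 4.83Q.
Set SMB = MC: 110.49 - 4.83Q = 11.92 + 0.23Q → Q* = 19.4802.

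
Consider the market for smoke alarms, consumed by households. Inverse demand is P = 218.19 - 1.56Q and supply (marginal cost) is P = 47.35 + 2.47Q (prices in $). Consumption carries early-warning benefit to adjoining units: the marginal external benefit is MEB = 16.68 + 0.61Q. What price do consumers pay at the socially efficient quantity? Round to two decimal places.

Social marginal benefit = demand + MEB = 234.87 - 0.95Q.
Set SMB = MC: 234.87 - 0.95Q = 47.35 + 2.47Q → Q* = 54.8304.
Consumer price on the demand curve at Q*: 218.19 − 1.56×54.8304 = 132.6546.

P = $132.65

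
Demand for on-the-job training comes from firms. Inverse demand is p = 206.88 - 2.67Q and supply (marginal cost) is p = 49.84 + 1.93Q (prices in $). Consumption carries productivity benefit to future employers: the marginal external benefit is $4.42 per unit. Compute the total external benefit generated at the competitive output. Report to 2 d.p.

$150.89

Market equilibrium (private): 49.84 + 1.93Q = 206.88 - 2.67Q → Q_m = 34.1391.
Total external benefit = MEB × Q_m = 4.42 × 34.1391 = 150.8948.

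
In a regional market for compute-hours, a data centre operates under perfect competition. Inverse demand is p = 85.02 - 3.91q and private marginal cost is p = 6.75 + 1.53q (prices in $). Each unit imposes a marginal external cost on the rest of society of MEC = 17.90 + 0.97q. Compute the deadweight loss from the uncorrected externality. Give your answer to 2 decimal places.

DWL = $79.16

Market equilibrium (private): 6.75 + 1.53q = 85.02 - 3.91q → q_m = 14.3879.
Social marginal cost = private MC + MEC = 24.65 + 2.50q.
Set SMC = demand: 24.65 + 2.50q = 85.02 - 3.91q → q* = 9.4181.
Height of the DWL triangle at q_m is SMC(q_m) − demand(q_m) = MEC(q_m) = 31.8562.
DWL = ½ × 4.9698 × 31.8562 = 79.1595.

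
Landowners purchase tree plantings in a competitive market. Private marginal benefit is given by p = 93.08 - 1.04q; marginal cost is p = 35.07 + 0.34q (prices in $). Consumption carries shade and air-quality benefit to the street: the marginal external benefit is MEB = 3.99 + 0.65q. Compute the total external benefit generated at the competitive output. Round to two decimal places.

Market equilibrium (private): 35.07 + 0.34q = 93.08 - 1.04q → q_m = 42.0362.
Total external benefit = ∫₀^{q_m} (3.99 + 0.65q) dq = 3.99×42.0362 + ½×0.65×42.0362² = 742.0131.

$742.01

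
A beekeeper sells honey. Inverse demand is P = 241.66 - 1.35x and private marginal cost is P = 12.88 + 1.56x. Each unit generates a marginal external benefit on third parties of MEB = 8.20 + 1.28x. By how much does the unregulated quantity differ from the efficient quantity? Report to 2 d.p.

66.77 units

Market equilibrium (private): 12.88 + 1.56x = 241.66 - 1.35x → x_m = 78.6186.
Social marginal cost = private MC − MEB = 4.68 + 0.28x.
Set SMC = demand: 4.68 + 0.28x = 241.66 - 1.35x → x* = 145.3865.
Gap = |78.6186 − 145.3865| = 66.7679.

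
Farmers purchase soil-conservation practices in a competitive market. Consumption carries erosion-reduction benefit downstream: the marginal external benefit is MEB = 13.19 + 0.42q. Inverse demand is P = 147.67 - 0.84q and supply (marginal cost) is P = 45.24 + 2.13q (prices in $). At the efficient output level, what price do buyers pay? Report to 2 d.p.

P = $109.58

Social marginal benefit = demand + MEB = 160.86 - 0.42q.
Set SMB = MC: 160.86 - 0.42q = 45.24 + 2.13q → q* = 45.3412.
Consumer price on the demand curve at q*: 147.67 − 0.84×45.3412 = 109.5834.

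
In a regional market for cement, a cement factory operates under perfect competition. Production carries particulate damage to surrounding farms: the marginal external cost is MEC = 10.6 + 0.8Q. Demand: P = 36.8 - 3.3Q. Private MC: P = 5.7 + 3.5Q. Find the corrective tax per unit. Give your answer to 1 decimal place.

tax = 12.8 per unit

Social marginal cost = private MC + MEC = 16.3 + 4.3Q.
Set SMC = demand: 16.3 + 4.3Q = 36.8 - 3.3Q → Q* = 2.6974.
The Pigouvian tax equals MEC at Q*: 10.6 + 0.8×2.6974 = 12.7579.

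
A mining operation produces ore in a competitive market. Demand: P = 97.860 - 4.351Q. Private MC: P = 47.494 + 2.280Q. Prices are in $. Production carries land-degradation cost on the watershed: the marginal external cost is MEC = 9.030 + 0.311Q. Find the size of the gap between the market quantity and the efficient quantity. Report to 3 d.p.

Market equilibrium (private): 47.494 + 2.280Q = 97.860 - 4.351Q → Q_m = 7.5955.
Social marginal cost = private MC + MEC = 56.524 + 2.591Q.
Set SMC = demand: 56.524 + 2.591Q = 97.860 - 4.351Q → Q* = 5.9545.
Gap = |7.5955 − 5.9545| = 1.6410.

1.641 units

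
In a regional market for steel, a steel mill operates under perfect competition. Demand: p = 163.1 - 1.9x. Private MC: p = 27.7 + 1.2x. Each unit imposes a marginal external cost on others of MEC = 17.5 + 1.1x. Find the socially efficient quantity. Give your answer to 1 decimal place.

Social marginal cost = private MC + MEC = 45.2 + 2.3x.
Set SMC = demand: 45.2 + 2.3x = 163.1 - 1.9x → x* = 28.0714.

x* = 28.1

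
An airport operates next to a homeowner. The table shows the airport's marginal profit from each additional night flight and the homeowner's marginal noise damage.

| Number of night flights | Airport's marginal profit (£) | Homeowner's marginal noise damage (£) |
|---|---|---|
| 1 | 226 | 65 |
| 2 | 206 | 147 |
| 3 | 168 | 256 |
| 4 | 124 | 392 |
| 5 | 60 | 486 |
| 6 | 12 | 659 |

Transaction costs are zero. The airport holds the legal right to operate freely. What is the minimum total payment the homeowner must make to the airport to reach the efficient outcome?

£364

Left alone the airport would choose level 6 (marginal profit stays positive).
Efficient level: k* = 2 (marginal profit ≥ marginal noise damage through 2).
The homeowner must at least cover the airport's forgone profit from cutting 6→2: 168 + 124 + 60 + 12 = 364.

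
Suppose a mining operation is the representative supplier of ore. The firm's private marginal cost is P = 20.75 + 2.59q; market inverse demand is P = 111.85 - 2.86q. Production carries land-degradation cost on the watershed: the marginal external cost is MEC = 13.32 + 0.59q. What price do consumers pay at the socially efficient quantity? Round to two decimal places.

P = 75.02

Social marginal cost = private MC + MEC = 34.07 + 3.18q.
Set SMC = demand: 34.07 + 3.18q = 111.85 - 2.86q → q* = 12.8775.
Consumer price on the demand curve at q*: 111.85 − 2.86×12.8775 = 75.0204.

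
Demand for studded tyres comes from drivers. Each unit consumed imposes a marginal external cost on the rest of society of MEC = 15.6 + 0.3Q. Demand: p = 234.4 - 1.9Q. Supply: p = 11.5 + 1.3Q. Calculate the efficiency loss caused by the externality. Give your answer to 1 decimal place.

Market equilibrium (private): 11.5 + 1.3Q = 234.4 - 1.9Q → Q_m = 69.6563.
Social marginal benefit = demand − MEC = 218.8 - 2.2Q.
Set SMB = MC: 218.8 - 2.2Q = 11.5 + 1.3Q → Q* = 59.2286.
The welfare-loss triangle has base |Q_m − Q*| and height MEC(Q_m) (the vertical gap between SMB and MC is zero at Q* and MEC at Q_m).
DWL = ½ × 10.4277 × 36.4969 = 190.2894.

DWL = 190.3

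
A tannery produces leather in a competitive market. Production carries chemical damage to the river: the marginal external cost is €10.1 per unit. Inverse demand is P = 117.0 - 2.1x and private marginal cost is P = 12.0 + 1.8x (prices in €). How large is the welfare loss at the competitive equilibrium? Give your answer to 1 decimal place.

DWL = €13.1

Market equilibrium (private): 12.0 + 1.8x = 117.0 - 2.1x → x_m = 26.9231.
Social marginal cost = private MC + MEC = 22.1 + 1.8x.
Set SMC = demand: 22.1 + 1.8x = 117.0 - 2.1x → x* = 24.3333.
Between x* and x_m the wedge SMC − demand runs linearly from 0 to MEC(x_m), so the loss is a triangle.
DWL = ½ × 2.5898 × 10.1000 = 13.0785.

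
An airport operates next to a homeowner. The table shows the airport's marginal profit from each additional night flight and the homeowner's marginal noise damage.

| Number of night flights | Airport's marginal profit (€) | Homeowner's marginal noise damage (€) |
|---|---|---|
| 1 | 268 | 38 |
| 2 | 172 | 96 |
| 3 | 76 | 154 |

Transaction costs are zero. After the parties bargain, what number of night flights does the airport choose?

2

Bargaining reaches the level where marginal profit last exceeds marginal noise damage.
That holds through level 2 (172 ≥ 96) but not at 3 (76 < 154).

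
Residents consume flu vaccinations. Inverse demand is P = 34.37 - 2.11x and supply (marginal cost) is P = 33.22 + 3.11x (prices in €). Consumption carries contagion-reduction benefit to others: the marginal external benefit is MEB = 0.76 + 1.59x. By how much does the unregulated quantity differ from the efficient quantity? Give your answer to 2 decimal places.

0.31 units

Market equilibrium (private): 33.22 + 3.11x = 34.37 - 2.11x → x_m = 0.2203.
Social marginal benefit = demand + MEB = 35.13 - 0.52x.
Set SMB = MC: 35.13 - 0.52x = 33.22 + 3.11x → x* = 0.5262.
Gap = |0.2203 − 0.5262| = 0.3059.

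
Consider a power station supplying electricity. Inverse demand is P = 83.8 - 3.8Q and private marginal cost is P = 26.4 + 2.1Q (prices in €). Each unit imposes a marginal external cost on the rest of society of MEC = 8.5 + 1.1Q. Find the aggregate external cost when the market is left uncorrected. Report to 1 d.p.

Market equilibrium (private): 26.4 + 2.1Q = 83.8 - 3.8Q → Q_m = 9.7288.
Total external cost = ∫₀^{Q_m} (8.5 + 1.1Q) dQ = 8.5×9.7288 + ½×1.1×9.7288² = 134.7521.

€134.8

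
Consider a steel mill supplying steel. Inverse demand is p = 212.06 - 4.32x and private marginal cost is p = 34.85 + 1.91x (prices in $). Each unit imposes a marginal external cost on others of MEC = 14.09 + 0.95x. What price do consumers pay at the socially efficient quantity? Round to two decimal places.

Social marginal cost = private MC + MEC = 48.94 + 2.86x.
Set SMC = demand: 48.94 + 2.86x = 212.06 - 4.32x → x* = 22.7187.
Consumer price on the demand curve at x*: 212.06 − 4.32×22.7187 = 113.9152.

P = $113.92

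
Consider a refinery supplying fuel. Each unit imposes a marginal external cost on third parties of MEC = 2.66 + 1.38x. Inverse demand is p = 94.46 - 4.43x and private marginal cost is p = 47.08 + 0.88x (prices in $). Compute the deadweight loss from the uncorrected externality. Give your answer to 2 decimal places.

DWL = $16.76

Market equilibrium (private): 47.08 + 0.88x = 94.46 - 4.43x → x_m = 8.9228.
Social marginal cost = private MC + MEC = 49.74 + 2.26x.
Set SMC = demand: 49.74 + 2.26x = 94.46 - 4.43x → x* = 6.6846.
The welfare-loss triangle has base |x_m − x*| and height MEC(x_m) (the vertical gap between SMC and demand is zero at x* and MEC at x_m).
DWL = ½ × 2.2382 × 14.9734 = 16.7567.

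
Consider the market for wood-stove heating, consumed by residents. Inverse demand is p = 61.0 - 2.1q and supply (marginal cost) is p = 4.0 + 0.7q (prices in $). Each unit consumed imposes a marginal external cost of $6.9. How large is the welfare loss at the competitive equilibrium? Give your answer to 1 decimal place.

DWL = $8.5

Market equilibrium (private): 4.0 + 0.7q = 61.0 - 2.1q → q_m = 20.3571.
Social marginal benefit = demand − MEC = 54.1 - 2.1q.
Set SMB = MC: 54.1 - 2.1q = 4.0 + 0.7q → q* = 17.8929.
The welfare-loss triangle has base |q_m − q*| and height MEC(q_m) (the vertical gap between SMB and MC is zero at q* and MEC at q_m).
DWL = ½ × 2.4642 × 6.9000 = 8.5015.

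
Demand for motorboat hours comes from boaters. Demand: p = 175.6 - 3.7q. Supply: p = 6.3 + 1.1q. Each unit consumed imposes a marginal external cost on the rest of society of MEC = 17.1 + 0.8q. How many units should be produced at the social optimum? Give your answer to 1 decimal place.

Social marginal benefit = demand − MEC = 158.5 - 4.5q.
Set SMB = MC: 158.5 - 4.5q = 6.3 + 1.1q → q* = 27.1786.

q* = 27.2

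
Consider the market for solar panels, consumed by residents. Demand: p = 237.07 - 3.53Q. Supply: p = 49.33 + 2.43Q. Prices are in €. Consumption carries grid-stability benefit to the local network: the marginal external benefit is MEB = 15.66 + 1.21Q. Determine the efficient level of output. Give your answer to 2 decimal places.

Social marginal benefit = demand + MEB = 252.73 - 2.32Q.
Set SMB = MC: 252.73 - 2.32Q = 49.33 + 2.43Q → Q* = 42.8211.

Q* = 42.82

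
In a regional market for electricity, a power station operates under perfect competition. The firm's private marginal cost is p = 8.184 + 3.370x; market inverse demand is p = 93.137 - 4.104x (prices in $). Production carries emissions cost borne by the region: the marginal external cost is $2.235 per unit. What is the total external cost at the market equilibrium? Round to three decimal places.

$25.404

Market equilibrium (private): 8.184 + 3.370x = 93.137 - 4.104x → x_m = 11.3665.
Total external cost = MEC × x_m = 2.235 × 11.3665 = 25.4041.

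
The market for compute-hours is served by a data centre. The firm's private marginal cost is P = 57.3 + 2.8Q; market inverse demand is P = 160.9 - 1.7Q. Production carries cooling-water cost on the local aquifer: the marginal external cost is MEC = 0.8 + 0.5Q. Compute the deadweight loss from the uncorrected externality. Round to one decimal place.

DWL = 15.2

Market equilibrium (private): 57.3 + 2.8Q = 160.9 - 1.7Q → Q_m = 23.0222.
Social marginal cost = private MC + MEC = 58.1 + 3.3Q.
Set SMC = demand: 58.1 + 3.3Q = 160.9 - 1.7Q → Q* = 20.5600.
The welfare-loss triangle has base |Q_m − Q*| and height MEC(Q_m) (the vertical gap between SMC and demand is zero at Q* and MEC at Q_m).
DWL = ½ × 2.4622 × 12.3111 = 15.1562.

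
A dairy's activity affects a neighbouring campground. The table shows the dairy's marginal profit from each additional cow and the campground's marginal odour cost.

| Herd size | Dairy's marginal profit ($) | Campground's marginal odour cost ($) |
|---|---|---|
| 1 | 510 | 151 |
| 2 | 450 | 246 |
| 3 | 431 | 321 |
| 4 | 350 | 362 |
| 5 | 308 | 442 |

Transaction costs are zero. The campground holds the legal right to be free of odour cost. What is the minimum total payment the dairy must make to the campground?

Efficient level: marginal profit ≥ marginal odour cost through level 3, so k* = 3.
With the campground holding the right, the dairy must at least compensate total damage at k*: 151 + 246 + 321 = 718.

$718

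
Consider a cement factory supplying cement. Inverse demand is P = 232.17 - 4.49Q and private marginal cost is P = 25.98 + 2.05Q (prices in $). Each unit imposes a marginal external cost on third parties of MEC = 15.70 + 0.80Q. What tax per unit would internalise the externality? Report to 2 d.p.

tax = $36.46 per unit

Social marginal cost = private MC + MEC = 41.68 + 2.85Q.
Set SMC = demand: 41.68 + 2.85Q = 232.17 - 4.49Q → Q* = 25.9523.
The Pigouvian tax equals MEC at Q*: 15.70 + 0.80×25.9523 = 36.4618.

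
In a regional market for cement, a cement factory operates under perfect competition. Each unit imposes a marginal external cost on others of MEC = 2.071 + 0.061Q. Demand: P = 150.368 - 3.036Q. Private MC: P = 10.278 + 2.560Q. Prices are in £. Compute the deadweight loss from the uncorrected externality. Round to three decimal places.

Market equilibrium (private): 10.278 + 2.560Q = 150.368 - 3.036Q → Q_m = 25.0340.
Social marginal cost = private MC + MEC = 12.349 + 2.621Q.
Set SMC = demand: 12.349 + 2.621Q = 150.368 - 3.036Q → Q* = 24.3979.
The welfare-loss triangle has base |Q_m − Q*| and height MEC(Q_m) (the vertical gap between SMC and demand is zero at Q* and MEC at Q_m).
DWL = ½ × 0.6361 × 3.5981 = 1.1444.

DWL = £1.144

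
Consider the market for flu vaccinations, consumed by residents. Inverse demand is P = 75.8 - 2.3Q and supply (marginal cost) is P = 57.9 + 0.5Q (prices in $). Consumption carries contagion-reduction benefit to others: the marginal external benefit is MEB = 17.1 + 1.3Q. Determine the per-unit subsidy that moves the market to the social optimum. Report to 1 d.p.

Social marginal benefit = demand + MEB = 92.9 - Q.
Set SMB = MC: 92.9 - Q = 57.9 + 0.5Q → Q* = 23.3333.
The Pigouvian subsidy equals MEB at Q*: 17.1 + 1.3×23.3333 = 47.4333.

subsidy = $47.4 per unit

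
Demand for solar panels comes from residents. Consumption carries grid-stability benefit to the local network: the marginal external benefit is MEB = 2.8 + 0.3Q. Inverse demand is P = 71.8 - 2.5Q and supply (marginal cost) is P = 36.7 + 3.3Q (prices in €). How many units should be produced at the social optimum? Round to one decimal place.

Social marginal benefit = demand + MEB = 74.6 - 2.2Q.
Set SMB = MC: 74.6 - 2.2Q = 36.7 + 3.3Q → Q* = 6.8909.

Q* = 6.9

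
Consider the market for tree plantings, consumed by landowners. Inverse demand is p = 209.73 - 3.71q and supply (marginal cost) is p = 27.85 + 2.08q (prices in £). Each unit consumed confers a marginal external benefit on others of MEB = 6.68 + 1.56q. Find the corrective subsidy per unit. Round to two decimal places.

subsidy = £76.22 per unit

Social marginal benefit = demand + MEB = 216.41 - 2.15q.
Set SMB = MC: 216.41 - 2.15q = 27.85 + 2.08q → q* = 44.5768.
The Pigouvian subsidy equals MEB at q*: 6.68 + 1.56×44.5768 = 76.2198.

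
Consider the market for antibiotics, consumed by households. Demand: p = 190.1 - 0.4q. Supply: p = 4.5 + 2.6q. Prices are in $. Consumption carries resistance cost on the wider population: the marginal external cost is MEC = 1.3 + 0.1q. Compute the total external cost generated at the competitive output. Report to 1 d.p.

$271.8

Market equilibrium (private): 4.5 + 2.6q = 190.1 - 0.4q → q_m = 61.8667.
Total external cost = ∫₀^{q_m} (1.3 + 0.1q) dq = 1.3×61.8667 + ½×0.1×61.8667² = 271.8011.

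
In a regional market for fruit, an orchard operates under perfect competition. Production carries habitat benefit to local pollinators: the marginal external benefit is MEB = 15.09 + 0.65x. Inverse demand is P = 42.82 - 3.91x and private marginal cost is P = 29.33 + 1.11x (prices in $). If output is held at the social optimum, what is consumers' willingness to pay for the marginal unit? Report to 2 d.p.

P = $17.25

Social marginal cost = private MC − MEB = 14.24 + 0.46x.
Set SMC = demand: 14.24 + 0.46x = 42.82 - 3.91x → x* = 6.5400.
Consumer price on the demand curve at x*: 42.82 − 3.91×6.5400 = 17.2486.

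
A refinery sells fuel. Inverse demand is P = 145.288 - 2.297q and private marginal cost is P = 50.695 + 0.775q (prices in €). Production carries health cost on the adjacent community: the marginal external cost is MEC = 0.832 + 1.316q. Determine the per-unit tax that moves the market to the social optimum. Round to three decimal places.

Social marginal cost = private MC + MEC = 51.527 + 2.091q.
Set SMC = demand: 51.527 + 2.091q = 145.288 - 2.297q → q* = 21.3676.
The Pigouvian tax equals MEC at q*: 0.832 + 1.316×21.3676 = 28.9518.

tax = €28.952 per unit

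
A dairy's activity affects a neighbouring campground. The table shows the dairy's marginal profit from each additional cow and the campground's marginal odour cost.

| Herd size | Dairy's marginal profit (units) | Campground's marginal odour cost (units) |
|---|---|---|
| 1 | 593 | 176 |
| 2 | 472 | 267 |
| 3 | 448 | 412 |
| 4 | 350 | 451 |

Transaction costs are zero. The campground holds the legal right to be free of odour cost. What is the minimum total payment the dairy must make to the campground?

855

Efficient level: marginal profit ≥ marginal odour cost through level 3, so k* = 3.
With the campground holding the right, the dairy must at least compensate total damage at k*: 176 + 267 + 412 = 855.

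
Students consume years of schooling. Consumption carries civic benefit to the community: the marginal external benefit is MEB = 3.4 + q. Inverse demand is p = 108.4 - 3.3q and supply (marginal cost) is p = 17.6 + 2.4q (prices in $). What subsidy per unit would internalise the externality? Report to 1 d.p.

subsidy = $23.4 per unit

Social marginal benefit = demand + MEB = 111.8 - 2.3q.
Set SMB = MC: 111.8 - 2.3q = 17.6 + 2.4q → q* = 20.0426.
The Pigouvian subsidy equals MEB at q*: 3.4 + 1.0×20.0426 = 23.4426.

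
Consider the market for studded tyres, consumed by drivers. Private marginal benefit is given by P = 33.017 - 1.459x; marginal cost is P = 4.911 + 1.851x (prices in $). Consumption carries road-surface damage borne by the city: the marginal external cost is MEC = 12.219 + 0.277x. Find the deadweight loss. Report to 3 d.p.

Market equilibrium (private): 4.911 + 1.851x = 33.017 - 1.459x → x_m = 8.4912.
Social marginal benefit = demand − MEC = 20.798 - 1.736x.
Set SMB = MC: 20.798 - 1.736x = 4.911 + 1.851x → x* = 4.4290.
Between x* and x_m the wedge MC − SMB runs linearly from 0 to MEC(x_m), so the loss is a triangle.
DWL = ½ × 4.0622 × 14.5711 = 29.5954.

DWL = $29.595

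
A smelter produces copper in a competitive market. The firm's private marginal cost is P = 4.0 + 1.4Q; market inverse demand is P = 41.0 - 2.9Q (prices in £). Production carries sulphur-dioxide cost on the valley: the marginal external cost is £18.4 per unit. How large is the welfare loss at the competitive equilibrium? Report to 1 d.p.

Market equilibrium (private): 4.0 + 1.4Q = 41.0 - 2.9Q → Q_m = 8.6047.
Social marginal cost = private MC + MEC = 22.4 + 1.4Q.
Set SMC = demand: 22.4 + 1.4Q = 41.0 - 2.9Q → Q* = 4.3256.
Height of the DWL triangle at Q_m is SMC(Q_m) − demand(Q_m) = MEC(Q_m) = 18.4000.
DWL = ½ × 4.2791 × 18.4000 = 39.3677.

DWL = £39.4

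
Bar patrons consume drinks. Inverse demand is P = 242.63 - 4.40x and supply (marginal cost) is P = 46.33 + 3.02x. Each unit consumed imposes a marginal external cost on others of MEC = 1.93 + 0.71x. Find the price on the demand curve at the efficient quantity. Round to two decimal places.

P = 137.44

Social marginal benefit = demand − MEC = 240.70 - 5.11x.
Set SMB = MC: 240.70 - 5.11x = 46.33 + 3.02x → x* = 23.9077.
Consumer price on the demand curve at x*: 242.63 − 4.40×23.9077 = 137.4361.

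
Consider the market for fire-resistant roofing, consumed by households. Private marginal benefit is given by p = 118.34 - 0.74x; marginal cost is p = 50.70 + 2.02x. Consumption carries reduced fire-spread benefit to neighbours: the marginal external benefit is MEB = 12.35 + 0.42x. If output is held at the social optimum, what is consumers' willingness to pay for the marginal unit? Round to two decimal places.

P = 93.04

Social marginal benefit = demand + MEB = 130.69 - 0.32x.
Set SMB = MC: 130.69 - 0.32x = 50.70 + 2.02x → x* = 34.1838.
Consumer price on the demand curve at x*: 118.34 − 0.74×34.1838 = 93.0440.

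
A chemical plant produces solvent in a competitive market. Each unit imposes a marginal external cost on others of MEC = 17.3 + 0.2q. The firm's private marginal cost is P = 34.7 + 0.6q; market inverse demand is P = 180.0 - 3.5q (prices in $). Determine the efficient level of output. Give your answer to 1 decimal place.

Social marginal cost = private MC + MEC = 52.0 + 0.8q.
Set SMC = demand: 52.0 + 0.8q = 180.0 - 3.5q → q* = 29.7674.

q* = 29.8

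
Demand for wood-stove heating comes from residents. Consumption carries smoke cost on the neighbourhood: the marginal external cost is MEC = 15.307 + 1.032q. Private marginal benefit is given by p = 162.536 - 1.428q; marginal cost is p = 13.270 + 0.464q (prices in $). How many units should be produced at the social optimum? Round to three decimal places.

q* = 45.814

Social marginal benefit = demand − MEC = 147.229 - 2.460q.
Set SMB = MC: 147.229 - 2.460q = 13.270 + 0.464q → q* = 45.8136.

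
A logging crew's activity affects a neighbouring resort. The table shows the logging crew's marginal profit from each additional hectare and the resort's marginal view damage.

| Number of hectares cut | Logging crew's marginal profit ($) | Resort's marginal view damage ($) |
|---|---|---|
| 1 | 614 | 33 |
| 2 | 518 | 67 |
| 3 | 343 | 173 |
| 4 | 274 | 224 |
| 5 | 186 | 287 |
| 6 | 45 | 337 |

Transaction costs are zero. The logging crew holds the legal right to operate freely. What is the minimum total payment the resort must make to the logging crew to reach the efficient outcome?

Left alone the logging crew would choose level 6 (marginal profit stays positive).
Efficient level: k* = 4 (marginal profit ≥ marginal view damage through 4).
The resort must at least cover the logging crew's forgone profit from cutting 6→4: 186 + 45 = 231.

$231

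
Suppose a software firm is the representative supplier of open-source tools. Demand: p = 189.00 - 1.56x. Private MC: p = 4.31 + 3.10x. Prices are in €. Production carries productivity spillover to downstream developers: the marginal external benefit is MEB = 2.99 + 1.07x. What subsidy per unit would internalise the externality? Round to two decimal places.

subsidy = €58.93 per unit

Social marginal cost = private MC − MEB = 1.32 + 2.03x.
Set SMC = demand: 1.32 + 2.03x = 189.00 - 1.56x → x* = 52.2786.
The Pigouvian subsidy equals MEB at x*: 2.99 + 1.07×52.2786 = 58.9281.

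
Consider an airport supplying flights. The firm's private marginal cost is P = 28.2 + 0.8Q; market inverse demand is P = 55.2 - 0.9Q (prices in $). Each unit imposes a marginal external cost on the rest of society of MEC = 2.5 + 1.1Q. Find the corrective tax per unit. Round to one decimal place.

Social marginal cost = private MC + MEC = 30.7 + 1.9Q.
Set SMC = demand: 30.7 + 1.9Q = 55.2 - 0.9Q → Q* = 8.7500.
The Pigouvian tax equals MEC at Q*: 2.5 + 1.1×8.7500 = 12.1250.

tax = $12.1 per unit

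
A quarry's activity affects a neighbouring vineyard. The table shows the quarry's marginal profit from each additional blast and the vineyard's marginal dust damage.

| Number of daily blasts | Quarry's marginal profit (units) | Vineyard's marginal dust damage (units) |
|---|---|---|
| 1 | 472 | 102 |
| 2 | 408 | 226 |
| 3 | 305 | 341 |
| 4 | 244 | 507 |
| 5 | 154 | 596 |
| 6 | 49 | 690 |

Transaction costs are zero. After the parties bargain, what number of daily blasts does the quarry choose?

Bargaining reaches the level where marginal profit last exceeds marginal dust damage.
That holds through level 2 (408 ≥ 226) but not at 3 (305 < 341).

2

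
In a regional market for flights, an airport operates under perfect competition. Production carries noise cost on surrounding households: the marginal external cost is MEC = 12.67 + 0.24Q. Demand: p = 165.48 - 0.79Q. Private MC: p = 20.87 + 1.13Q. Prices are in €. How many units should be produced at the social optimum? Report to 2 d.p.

Q* = 61.08

Social marginal cost = private MC + MEC = 33.54 + 1.37Q.
Set SMC = demand: 33.54 + 1.37Q = 165.48 - 0.79Q → Q* = 61.0833.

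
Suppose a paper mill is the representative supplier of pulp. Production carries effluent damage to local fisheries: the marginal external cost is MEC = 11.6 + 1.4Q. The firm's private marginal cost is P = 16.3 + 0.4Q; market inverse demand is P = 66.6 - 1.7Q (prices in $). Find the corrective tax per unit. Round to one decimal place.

tax = $27.1 per unit

Social marginal cost = private MC + MEC = 27.9 + 1.8Q.
Set SMC = demand: 27.9 + 1.8Q = 66.6 - 1.7Q → Q* = 11.0571.
The Pigouvian tax equals MEC at Q*: 11.6 + 1.4×11.0571 = 27.0799.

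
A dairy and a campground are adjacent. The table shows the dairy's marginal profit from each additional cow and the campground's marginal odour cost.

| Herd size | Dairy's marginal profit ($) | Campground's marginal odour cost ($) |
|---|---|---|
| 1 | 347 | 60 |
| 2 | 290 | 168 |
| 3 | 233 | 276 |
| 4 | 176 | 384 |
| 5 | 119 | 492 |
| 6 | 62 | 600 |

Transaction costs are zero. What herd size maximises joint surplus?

2

Bargaining reaches the level where marginal profit last exceeds marginal odour cost.
That holds through level 2 (290 ≥ 168) but not at 3 (233 < 276).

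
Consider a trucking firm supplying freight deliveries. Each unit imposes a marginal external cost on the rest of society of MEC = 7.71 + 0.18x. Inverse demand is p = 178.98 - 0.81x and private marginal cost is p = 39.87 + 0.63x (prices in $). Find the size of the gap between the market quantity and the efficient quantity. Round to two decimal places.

Market equilibrium (private): 39.87 + 0.63x = 178.98 - 0.81x → x_m = 96.6042.
Social marginal cost = private MC + MEC = 47.58 + 0.81x.
Set SMC = demand: 47.58 + 0.81x = 178.98 - 0.81x → x* = 81.1111.
Gap = |96.6042 − 81.1111| = 15.4931.

15.49 units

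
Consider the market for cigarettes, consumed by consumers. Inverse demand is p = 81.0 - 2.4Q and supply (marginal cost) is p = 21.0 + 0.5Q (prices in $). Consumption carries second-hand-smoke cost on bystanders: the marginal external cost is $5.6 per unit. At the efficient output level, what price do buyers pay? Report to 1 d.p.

P = $36.0

Social marginal benefit = demand − MEC = 75.4 - 2.4Q.
Set SMB = MC: 75.4 - 2.4Q = 21.0 + 0.5Q → Q* = 18.7586.
Consumer price on the demand curve at Q*: 81.0 − 2.4×18.7586 = 35.9794.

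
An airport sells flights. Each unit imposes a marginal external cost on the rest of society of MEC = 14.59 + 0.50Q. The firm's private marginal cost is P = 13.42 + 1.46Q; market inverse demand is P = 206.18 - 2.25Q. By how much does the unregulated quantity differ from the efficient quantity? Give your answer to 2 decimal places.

9.64 units

Market equilibrium (private): 13.42 + 1.46Q = 206.18 - 2.25Q → Q_m = 51.9569.
Social marginal cost = private MC + MEC = 28.01 + 1.96Q.
Set SMC = demand: 28.01 + 1.96Q = 206.18 - 2.25Q → Q* = 42.3207.
Gap = |51.9569 − 42.3207| = 9.6362.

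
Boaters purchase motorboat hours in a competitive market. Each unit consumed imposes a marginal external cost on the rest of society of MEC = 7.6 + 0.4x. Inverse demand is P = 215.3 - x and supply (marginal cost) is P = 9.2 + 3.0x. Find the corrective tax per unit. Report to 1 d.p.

Social marginal benefit = demand − MEC = 207.7 - 1.4x.
Set SMB = MC: 207.7 - 1.4x = 9.2 + 3.0x → x* = 45.1136.
The Pigouvian tax equals MEC at x*: 7.6 + 0.4×45.1136 = 25.6454.

tax = 25.6 per unit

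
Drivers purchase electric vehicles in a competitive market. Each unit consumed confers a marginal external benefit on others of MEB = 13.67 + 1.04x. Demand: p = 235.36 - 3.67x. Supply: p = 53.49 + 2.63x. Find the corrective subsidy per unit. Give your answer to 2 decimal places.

subsidy = 52.33 per unit

Social marginal benefit = demand + MEB = 249.03 - 2.63x.
Set SMB = MC: 249.03 - 2.63x = 53.49 + 2.63x → x* = 37.1749.
The Pigouvian subsidy equals MEB at x*: 13.67 + 1.04×37.1749 = 52.3319.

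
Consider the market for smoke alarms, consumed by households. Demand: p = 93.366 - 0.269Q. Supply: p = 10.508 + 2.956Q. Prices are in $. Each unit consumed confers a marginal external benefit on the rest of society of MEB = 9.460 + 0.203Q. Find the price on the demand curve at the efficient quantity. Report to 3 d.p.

Social marginal benefit = demand + MEB = 102.826 - 0.066Q.
Set SMB = MC: 102.826 - 0.066Q = 10.508 + 2.956Q → Q* = 30.5486.
Consumer price on the demand curve at Q*: 93.366 − 0.269×30.5486 = 85.1484.

P = $85.148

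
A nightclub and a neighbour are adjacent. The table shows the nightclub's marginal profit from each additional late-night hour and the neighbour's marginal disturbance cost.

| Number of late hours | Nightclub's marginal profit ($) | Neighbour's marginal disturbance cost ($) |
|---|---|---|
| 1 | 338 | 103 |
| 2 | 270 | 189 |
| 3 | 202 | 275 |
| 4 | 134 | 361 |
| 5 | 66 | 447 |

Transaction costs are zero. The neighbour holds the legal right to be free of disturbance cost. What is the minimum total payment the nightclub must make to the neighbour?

Efficient level: marginal profit ≥ marginal disturbance cost through level 2, so k* = 2.
With the neighbour holding the right, the nightclub must at least compensate total damage at k*: 103 + 189 = 292.

$292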